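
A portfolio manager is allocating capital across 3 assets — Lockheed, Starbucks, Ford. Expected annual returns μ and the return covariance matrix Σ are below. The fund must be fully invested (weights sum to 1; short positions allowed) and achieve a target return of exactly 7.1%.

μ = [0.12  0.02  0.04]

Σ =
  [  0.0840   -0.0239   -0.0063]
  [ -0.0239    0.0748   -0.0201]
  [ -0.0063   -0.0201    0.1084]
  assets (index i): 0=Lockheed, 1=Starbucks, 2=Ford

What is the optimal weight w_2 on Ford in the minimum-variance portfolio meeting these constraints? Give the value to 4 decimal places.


0.2082

u=Σ⁻¹μ = [1.7648  1.0082  0.6585]
v=Σ⁻¹𝟙 = [19.7378  23.6407  14.7558]
a=μᵀu=0.258285  b=𝟙ᵀu=3.431579  c=𝟙ᵀv=58.134260  D=ac−b²=3.239451
λ₁=(c·0.071−b)/D = (58.134260·0.071−3.431579)/3.239451 = 0.214837
λ₂=(a−b·0.071)/D = (0.258285−3.431579·0.071)/3.239451 = 0.004520
w* = 0.214837·u + 0.004520·v:
  w_0 = 0.214837·1.7648 + 0.004520·19.7378 = 0.4684  (Lockheed)
  w_1 = 0.214837·1.0082 + 0.004520·23.6407 = 0.3235  (Starbucks)
  w_2 = 0.214837·0.6585 + 0.004520·14.7558 = 0.2082  (Ford)
Σw_i=1.0000  μᵀw=0.0710
σ²=wᵀΣw=λ₁·μ_p+λ₂ = 0.214837·0.071 + 0.004520 = 0.019773 ≈ 0.0198


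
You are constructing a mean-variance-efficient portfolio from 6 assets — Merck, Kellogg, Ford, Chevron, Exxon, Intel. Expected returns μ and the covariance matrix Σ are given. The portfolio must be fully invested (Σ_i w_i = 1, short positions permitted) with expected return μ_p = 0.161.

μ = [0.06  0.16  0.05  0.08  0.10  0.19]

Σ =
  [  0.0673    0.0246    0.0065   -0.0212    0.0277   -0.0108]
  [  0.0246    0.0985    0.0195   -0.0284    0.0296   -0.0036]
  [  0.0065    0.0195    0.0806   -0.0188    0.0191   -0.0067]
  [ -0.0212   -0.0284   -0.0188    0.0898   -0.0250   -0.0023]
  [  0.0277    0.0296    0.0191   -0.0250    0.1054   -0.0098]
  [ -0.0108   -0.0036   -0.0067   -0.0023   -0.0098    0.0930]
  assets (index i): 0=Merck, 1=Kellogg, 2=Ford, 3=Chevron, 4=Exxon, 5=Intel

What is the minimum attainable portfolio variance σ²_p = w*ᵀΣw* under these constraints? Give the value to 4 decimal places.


0.0295

u=Σ⁻¹μ = [0.8994  1.7106  0.6179  2.0669  0.8332  2.3971]
v=Σ⁻¹𝟙 = [17.3944  8.1498  14.0443  23.1020  6.9947  15.4084]
a=μᵀu=1.062672  b=𝟙ᵀu=8.525070  c=𝟙ᵀv=85.093579  D=ac−b²=17.749743
λ₁=(c·0.161−b)/D = (85.093579·0.161−8.525070)/17.749743 = 0.291553
λ₂=(a−b·0.161)/D = (1.062672−8.525070·0.161)/17.749743 = -0.017457
w* = 0.291553·u + -0.017457·v:
  w_0 = 0.291553·0.8994 + -0.017457·17.3944 = -0.0414  (Merck)
  w_1 = 0.291553·1.7106 + -0.017457·8.1498 = 0.3565  (Kellogg)
  w_2 = 0.291553·0.6179 + -0.017457·14.0443 = -0.0650  (Ford)
  w_3 = 0.291553·2.0669 + -0.017457·23.1020 = 0.1993  (Chevron)
  w_4 = 0.291553·0.8332 + -0.017457·6.9947 = 0.1208  (Exxon)
  w_5 = 0.291553·2.3971 + -0.017457·15.4084 = 0.4299  (Intel)
Σw_i=1.0000  μᵀw=0.1610
σ²=wᵀΣw=λ₁·μ_p+λ₂ = 0.291553·0.161 + -0.017457 = 0.029483 ≈ 0.0295


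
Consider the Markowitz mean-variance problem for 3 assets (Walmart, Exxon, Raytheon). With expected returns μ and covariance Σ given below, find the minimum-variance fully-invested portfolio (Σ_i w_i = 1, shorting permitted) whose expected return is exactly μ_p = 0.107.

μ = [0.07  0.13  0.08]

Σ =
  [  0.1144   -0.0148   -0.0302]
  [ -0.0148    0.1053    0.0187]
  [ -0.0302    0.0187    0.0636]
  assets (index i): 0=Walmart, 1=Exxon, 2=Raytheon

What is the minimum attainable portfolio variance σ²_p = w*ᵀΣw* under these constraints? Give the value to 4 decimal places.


0.0417

u=Σ⁻¹μ = [1.1464  1.1349  1.4685]
v=Σ⁻¹𝟙 = [15.2116  7.9762  20.6012]
a=μᵀu=0.345266  b=𝟙ᵀu=3.749804  c=𝟙ᵀv=43.788898  D=ac−b²=1.057768
λ₁=(c·0.107−b)/D = (43.788898·0.107−3.749804)/1.057768 = 0.884511
λ₂=(a−b·0.107)/D = (0.345266−3.749804·0.107)/1.057768 = -0.052907
w* = 0.884511·u + -0.052907·v:
  w_0 = 0.884511·1.1464 + -0.052907·15.2116 = 0.2092  (Walmart)
  w_1 = 0.884511·1.1349 + -0.052907·7.9762 = 0.5818  (Exxon)
  w_2 = 0.884511·1.4685 + -0.052907·20.6012 = 0.2090  (Raytheon)
Σw_i=1.0000  μᵀw=0.1070
σ²=wᵀΣw=λ₁·μ_p+λ₂ = 0.884511·0.107 + -0.052907 = 0.041736 ≈ 0.0417


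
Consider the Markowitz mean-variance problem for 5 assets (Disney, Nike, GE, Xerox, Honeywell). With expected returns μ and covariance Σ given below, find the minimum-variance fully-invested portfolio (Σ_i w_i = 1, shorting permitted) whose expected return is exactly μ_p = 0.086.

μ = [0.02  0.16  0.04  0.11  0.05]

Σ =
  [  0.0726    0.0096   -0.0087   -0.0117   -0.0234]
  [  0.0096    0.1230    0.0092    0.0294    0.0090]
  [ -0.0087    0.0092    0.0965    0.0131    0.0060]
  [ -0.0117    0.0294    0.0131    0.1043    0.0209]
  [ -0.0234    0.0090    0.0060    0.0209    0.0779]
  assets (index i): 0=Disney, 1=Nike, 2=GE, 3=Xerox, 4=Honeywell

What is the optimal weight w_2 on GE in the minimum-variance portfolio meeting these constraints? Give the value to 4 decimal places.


0.1087

p=Σ⁻¹μ = [0.4172  1.0545  0.2308  0.6864  0.4434]
q=Σ⁻¹𝟙 = [20.8720  2.9908  10.0585  6.5718  16.2232]
a=μᵀp=0.283967  b=𝟙ᵀp=2.832370  c=𝟙ᵀq=56.716328  D=ac−b²=8.083251
λ₁=(c·0.086−b)/D = (56.716328·0.086−2.832370)/8.083251 = 0.253021
λ₂=(a−b·0.086)/D = (0.283967−2.832370·0.086)/8.083251 = 0.004996
w* = 0.253021·p + 0.004996·q:
  w_0 = 0.253021·0.4172 + 0.004996·20.8720 = 0.2098  (Disney)
  w_1 = 0.253021·1.0545 + 0.004996·2.9908 = 0.2817  (Nike)
  w_2 = 0.253021·0.2308 + 0.004996·10.0585 = 0.1087  (GE)
  w_3 = 0.253021·0.6864 + 0.004996·6.5718 = 0.2065  (Xerox)
  w_4 = 0.253021·0.4434 + 0.004996·16.2232 = 0.1932  (Honeywell)
Σw_i=1.0000  μᵀw=0.0860
σ²=wᵀΣw=λ₁·μ_p+λ₂ = 0.253021·0.086 + 0.004996 = 0.026756 ≈ 0.0268


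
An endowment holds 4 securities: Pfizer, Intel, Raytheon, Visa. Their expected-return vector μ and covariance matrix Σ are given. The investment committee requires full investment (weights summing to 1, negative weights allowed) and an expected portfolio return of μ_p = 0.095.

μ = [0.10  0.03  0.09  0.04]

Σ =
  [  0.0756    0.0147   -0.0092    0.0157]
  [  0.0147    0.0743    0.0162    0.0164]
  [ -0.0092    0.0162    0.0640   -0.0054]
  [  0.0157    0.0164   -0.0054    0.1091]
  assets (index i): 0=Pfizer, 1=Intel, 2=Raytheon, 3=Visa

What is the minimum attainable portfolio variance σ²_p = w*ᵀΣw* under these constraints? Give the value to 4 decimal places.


0.0290

p=Σ⁻¹μ = [1.5423  -0.3427  1.7385  0.2823]
q=Σ⁻¹𝟙 = [12.6161  5.7286  16.6054  7.3112]
a=μᵀp=0.311711  b=𝟙ᵀp=3.220395  c=𝟙ᵀq=42.261198  D=ac−b²=2.802324
λ₁=(c·0.095−b)/D = (42.261198·0.095−3.220395)/2.802324 = 0.283486
λ₂=(a−b·0.095)/D = (0.311711−3.220395·0.095)/2.802324 = 0.002060
w* = 0.283486·p + 0.002060·q:
  w_0 = 0.283486·1.5423 + 0.002060·12.6161 = 0.4632  (Pfizer)
  w_1 = 0.283486·-0.3427 + 0.002060·5.7286 = -0.0854  (Intel)
  w_2 = 0.283486·1.7385 + 0.002060·16.6054 = 0.5271  (Raytheon)
  w_3 = 0.283486·0.2823 + 0.002060·7.3112 = 0.0951  (Visa)
Σw_i=1.0000  μᵀw=0.0950
σ²=wᵀΣw=λ₁·μ_p+λ₂ = 0.283486·0.095 + 0.002060 = 0.028991 ≈ 0.0290


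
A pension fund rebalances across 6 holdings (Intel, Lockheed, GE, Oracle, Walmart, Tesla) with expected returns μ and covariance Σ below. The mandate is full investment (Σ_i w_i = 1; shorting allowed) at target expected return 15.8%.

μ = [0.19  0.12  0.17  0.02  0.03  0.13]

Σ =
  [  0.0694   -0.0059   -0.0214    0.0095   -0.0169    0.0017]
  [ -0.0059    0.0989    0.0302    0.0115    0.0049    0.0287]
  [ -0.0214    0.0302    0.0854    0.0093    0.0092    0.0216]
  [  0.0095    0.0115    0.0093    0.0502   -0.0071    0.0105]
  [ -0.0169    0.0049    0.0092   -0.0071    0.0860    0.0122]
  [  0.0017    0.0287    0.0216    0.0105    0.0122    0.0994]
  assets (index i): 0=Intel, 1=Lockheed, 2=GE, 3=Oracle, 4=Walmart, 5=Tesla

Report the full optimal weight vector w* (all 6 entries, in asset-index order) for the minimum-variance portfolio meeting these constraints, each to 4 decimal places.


0.4552  0.0743  0.3013  -0.0218  0.1301  0.0609

u=Σ⁻¹μ = [3.8861  0.5594  2.6718  -0.9793  0.6396  0.5242]
v=Σ⁻¹𝟙 = [19.8216  4.7031  11.1700  14.5933  14.9010  2.5657]
a=μᵀu=1.327447  b=𝟙ᵀu=7.301811  c=𝟙ᵀv=67.754727  D=ac−b²=36.624351
λ₁=(c·0.158−b)/D = (67.754727·0.158−7.301811)/36.624351 = 0.092928
λ₂=(a−b·0.158)/D = (1.327447−7.301811·0.158)/36.624351 = 0.004744
w* = 0.092928·u + 0.004744·v:
  w_0 = 0.092928·3.8861 + 0.004744·19.8216 = 0.4552  (Intel)
  w_1 = 0.092928·0.5594 + 0.004744·4.7031 = 0.0743  (Lockheed)
  w_2 = 0.092928·2.6718 + 0.004744·11.1700 = 0.3013  (GE)
  w_3 = 0.092928·-0.9793 + 0.004744·14.5933 = -0.0218  (Oracle)
  w_4 = 0.092928·0.6396 + 0.004744·14.9010 = 0.1301  (Walmart)
  w_5 = 0.092928·0.5242 + 0.004744·2.5657 = 0.0609  (Tesla)
Σw_i=1.0000  μᵀw=0.1580
σ²=wᵀΣw=λ₁·μ_p+λ₂ = 0.092928·0.158 + 0.004744 = 0.019427 ≈ 0.0194


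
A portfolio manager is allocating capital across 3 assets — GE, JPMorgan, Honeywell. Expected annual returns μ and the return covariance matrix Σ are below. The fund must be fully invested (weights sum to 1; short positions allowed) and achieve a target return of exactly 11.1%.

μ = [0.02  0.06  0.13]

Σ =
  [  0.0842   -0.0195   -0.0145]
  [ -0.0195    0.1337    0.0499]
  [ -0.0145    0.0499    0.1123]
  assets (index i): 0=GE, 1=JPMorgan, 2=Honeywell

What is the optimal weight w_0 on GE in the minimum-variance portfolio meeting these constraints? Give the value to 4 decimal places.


0.1860

x=Σ⁻¹μ = [0.4585  0.0737  1.1841]
y=Σ⁻¹𝟙 = [14.7795  6.7125  7.8303]
a=μᵀx=0.167521  b=𝟙ᵀx=1.716287  c=𝟙ᵀy=29.322385  D=ac−b²=1.966474
λ₁=(c·0.111−b)/D = (29.322385·0.111−1.716287)/1.966474 = 0.782364
λ₂=(a−b·0.111)/D = (0.167521−1.716287·0.111)/1.966474 = -0.011689
w* = 0.782364·x + -0.011689·y:
  w_0 = 0.782364·0.4585 + -0.011689·14.7795 = 0.1860  (GE)
  w_1 = 0.782364·0.0737 + -0.011689·6.7125 = -0.0208  (JPMorgan)
  w_2 = 0.782364·1.1841 + -0.011689·7.8303 = 0.8348  (Honeywell)
Σw_i=1.0000  μᵀw=0.1110
σ²=wᵀΣw=λ₁·μ_p+λ₂ = 0.782364·0.111 + -0.011689 = 0.075153 ≈ 0.0752


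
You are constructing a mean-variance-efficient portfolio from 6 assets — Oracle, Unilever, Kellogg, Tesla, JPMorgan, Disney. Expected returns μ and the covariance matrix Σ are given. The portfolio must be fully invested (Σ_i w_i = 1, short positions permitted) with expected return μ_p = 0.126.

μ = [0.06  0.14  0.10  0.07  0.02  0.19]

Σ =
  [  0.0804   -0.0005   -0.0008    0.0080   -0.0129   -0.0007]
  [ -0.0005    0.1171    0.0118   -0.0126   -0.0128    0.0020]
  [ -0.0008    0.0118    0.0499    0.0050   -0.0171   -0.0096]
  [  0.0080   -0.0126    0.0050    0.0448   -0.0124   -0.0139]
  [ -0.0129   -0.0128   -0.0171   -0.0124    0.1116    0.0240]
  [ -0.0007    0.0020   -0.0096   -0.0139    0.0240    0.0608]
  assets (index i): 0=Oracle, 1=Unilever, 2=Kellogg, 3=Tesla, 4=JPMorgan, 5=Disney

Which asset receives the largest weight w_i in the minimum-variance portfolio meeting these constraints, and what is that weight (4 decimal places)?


Disney (0.3623)

g=Σ⁻¹μ = [0.5569  1.2272  2.2749  2.8557  0.1834  4.0307]
h=Σ⁻¹𝟙 = [12.0793  10.7340  23.5235  31.1178  14.0204  21.5273]
a=μᵀg=1.402106  b=𝟙ᵀg=11.128723  c=𝟙ᵀh=113.002408  D=ac−b²=34.592849
λ₁=(c·0.126−b)/D = (113.002408·0.126−11.128723)/34.592849 = 0.089891
λ₂=(a−b·0.126)/D = (1.402106−11.128723·0.126)/34.592849 = -0.000003
w* = 0.089891·g + -0.000003·h:
  w_0 = 0.089891·0.5569 + -0.000003·12.0793 = 0.0500  (Oracle)
  w_1 = 0.089891·1.2272 + -0.000003·10.7340 = 0.1103  (Unilever)
  w_2 = 0.089891·2.2749 + -0.000003·23.5235 = 0.2044  (Kellogg)
  w_3 = 0.089891·2.8557 + -0.000003·31.1178 = 0.2566  (Tesla)
  w_4 = 0.089891·0.1834 + -0.000003·14.0204 = 0.0164  (JPMorgan)
  w_5 = 0.089891·4.0307 + -0.000003·21.5273 = 0.3623  (Disney)
Σw_i=1.0000  μᵀw=0.1260
σ²=wᵀΣw=λ₁·μ_p+λ₂ = 0.089891·0.126 + -0.000003 = 0.011323 ≈ 0.0113


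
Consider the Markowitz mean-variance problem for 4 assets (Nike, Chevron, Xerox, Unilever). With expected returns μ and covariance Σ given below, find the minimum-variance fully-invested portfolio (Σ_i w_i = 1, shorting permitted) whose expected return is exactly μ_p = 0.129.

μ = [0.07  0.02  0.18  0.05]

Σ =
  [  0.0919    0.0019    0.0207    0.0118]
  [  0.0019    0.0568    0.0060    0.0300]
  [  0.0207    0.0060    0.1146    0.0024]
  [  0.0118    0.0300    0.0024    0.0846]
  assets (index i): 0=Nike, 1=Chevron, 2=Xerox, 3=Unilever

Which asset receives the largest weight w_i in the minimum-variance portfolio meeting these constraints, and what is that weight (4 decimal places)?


g=Σ⁻¹μ = [0.3573  -0.1005  1.5002  0.5343]
h=Σ⁻¹𝟙 = [8.4443  13.6888  6.3666  5.6077]
a=μᵀg=0.319751  b=𝟙ᵀg=2.291250  c=𝟙ᵀh=34.107431  D=ac−b²=5.656070
λ₁=(c·0.129−b)/D = (34.107431·0.129−2.291250)/5.656070 = 0.372804
λ₂=(a−b·0.129)/D = (0.319751−2.291250·0.129)/5.656070 = 0.004275
w* = 0.372804·g + 0.004275·h:
  w_0 = 0.372804·0.3573 + 0.004275·8.4443 = 0.1693  (Nike)
  w_1 = 0.372804·-0.1005 + 0.004275·13.6888 = 0.0211  (Chevron)
  w_2 = 0.372804·1.5002 + 0.004275·6.3666 = 0.5865  (Xerox)
  w_3 = 0.372804·0.5343 + 0.004275·5.6077 = 0.2231  (Unilever)
Σw_i=1.0000  μᵀw=0.1290
σ²=wᵀΣw=λ₁·μ_p+λ₂ = 0.372804·0.129 + 0.004275 = 0.052367 ≈ 0.0524

Xerox (0.5865)


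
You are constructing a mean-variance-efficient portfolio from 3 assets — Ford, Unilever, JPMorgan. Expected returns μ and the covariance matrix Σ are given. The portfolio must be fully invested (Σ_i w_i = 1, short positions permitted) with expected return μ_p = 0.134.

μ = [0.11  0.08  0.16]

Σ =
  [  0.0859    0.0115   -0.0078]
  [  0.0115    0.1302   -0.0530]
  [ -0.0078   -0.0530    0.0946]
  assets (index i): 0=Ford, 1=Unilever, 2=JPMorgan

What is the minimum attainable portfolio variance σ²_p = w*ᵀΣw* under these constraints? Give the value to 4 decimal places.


p=Σ⁻¹μ = [1.3116  1.5948  2.6930]
q=Σ⁻¹𝟙 = [11.4661  14.7105  19.7578]
a=μᵀp=0.702735  b=𝟙ᵀp=5.599367  c=𝟙ᵀq=45.934450  D=ac−b²=0.926823
λ₁=(c·0.134−b)/D = (45.934450·0.134−5.599367)/0.926823 = 0.599736
λ₂=(a−b·0.134)/D = (0.702735−5.599367·0.134)/0.926823 = -0.051337
w* = 0.599736·p + -0.051337·q:
  w_0 = 0.599736·1.3116 + -0.051337·11.4661 = 0.1980  (Ford)
  w_1 = 0.599736·1.5948 + -0.051337·14.7105 = 0.2013  (Unilever)
  w_2 = 0.599736·2.6930 + -0.051337·19.7578 = 0.6008  (JPMorgan)
Σw_i=1.0000  μᵀw=0.1340
σ²=wᵀΣw=λ₁·μ_p+λ₂ = 0.599736·0.134 + -0.051337 = 0.029028 ≈ 0.0290

0.0290


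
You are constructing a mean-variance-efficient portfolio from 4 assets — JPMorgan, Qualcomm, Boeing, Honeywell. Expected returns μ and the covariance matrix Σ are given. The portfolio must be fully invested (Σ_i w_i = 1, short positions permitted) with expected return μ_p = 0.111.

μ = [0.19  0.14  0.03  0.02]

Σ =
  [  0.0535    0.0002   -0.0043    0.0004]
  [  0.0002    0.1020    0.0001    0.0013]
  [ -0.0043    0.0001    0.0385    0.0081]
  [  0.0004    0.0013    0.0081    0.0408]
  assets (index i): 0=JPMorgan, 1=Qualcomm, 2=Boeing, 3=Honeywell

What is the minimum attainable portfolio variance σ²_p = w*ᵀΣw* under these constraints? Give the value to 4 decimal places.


0.0153

g=Σ⁻¹μ = [3.6368  1.3619  1.1431  0.1842]
h=Σ⁻¹𝟙 = [20.4571  9.4953  24.1940  19.2035]
a=μᵀg=0.919644  b=𝟙ᵀg=6.326081  c=𝟙ᵀh=73.349865  D=ac−b²=27.436499
λ₁=(c·0.111−b)/D = (73.349865·0.111−6.326081)/27.436499 = 0.066180
λ₂=(a−b·0.111)/D = (0.919644−6.326081·0.111)/27.436499 = 0.007926
w* = 0.066180·g + 0.007926·h:
  w_0 = 0.066180·3.6368 + 0.007926·20.4571 = 0.4028  (JPMorgan)
  w_1 = 0.066180·1.3619 + 0.007926·9.4953 = 0.1654  (Qualcomm)
  w_2 = 0.066180·1.1431 + 0.007926·24.1940 = 0.2674  (Boeing)
  w_3 = 0.066180·0.1842 + 0.007926·19.2035 = 0.1644  (Honeywell)
Σw_i=1.0000  μᵀw=0.1110
σ²=wᵀΣw=λ₁·μ_p+λ₂ = 0.066180·0.111 + 0.007926 = 0.015272 ≈ 0.0153


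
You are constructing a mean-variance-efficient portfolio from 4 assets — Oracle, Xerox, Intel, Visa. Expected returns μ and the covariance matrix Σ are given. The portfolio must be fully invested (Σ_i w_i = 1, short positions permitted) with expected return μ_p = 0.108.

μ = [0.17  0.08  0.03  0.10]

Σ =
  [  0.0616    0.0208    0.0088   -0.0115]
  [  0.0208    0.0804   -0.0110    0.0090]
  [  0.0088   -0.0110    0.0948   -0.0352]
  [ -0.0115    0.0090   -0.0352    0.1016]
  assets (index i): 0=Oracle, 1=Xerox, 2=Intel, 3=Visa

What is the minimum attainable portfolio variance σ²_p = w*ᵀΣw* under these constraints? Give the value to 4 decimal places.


g=Σ⁻¹μ = [2.8983  0.1616  0.6290  1.5159]
h=Σ⁻¹𝟙 = [13.7908  9.2917  16.3826  16.2563]
a=μᵀg=0.676106  b=𝟙ᵀg=5.204875  c=𝟙ᵀh=55.721360  D=ac−b²=10.582822
λ₁=(c·0.108−b)/D = (55.721360·0.108−5.204875)/10.582822 = 0.076826
λ₂=(a−b·0.108)/D = (0.676106−5.204875·0.108)/10.582822 = 0.010770
w* = 0.076826·g + 0.010770·h:
  w_0 = 0.076826·2.8983 + 0.010770·13.7908 = 0.3712  (Oracle)
  w_1 = 0.076826·0.1616 + 0.010770·9.2917 = 0.1125  (Xerox)
  w_2 = 0.076826·0.6290 + 0.010770·16.3826 = 0.2248  (Intel)
  w_3 = 0.076826·1.5159 + 0.010770·16.2563 = 0.2915  (Visa)
Σw_i=1.0000  μᵀw=0.1080
σ²=wᵀΣw=λ₁·μ_p+λ₂ = 0.076826·0.108 + 0.010770 = 0.019067 ≈ 0.0191

0.0191


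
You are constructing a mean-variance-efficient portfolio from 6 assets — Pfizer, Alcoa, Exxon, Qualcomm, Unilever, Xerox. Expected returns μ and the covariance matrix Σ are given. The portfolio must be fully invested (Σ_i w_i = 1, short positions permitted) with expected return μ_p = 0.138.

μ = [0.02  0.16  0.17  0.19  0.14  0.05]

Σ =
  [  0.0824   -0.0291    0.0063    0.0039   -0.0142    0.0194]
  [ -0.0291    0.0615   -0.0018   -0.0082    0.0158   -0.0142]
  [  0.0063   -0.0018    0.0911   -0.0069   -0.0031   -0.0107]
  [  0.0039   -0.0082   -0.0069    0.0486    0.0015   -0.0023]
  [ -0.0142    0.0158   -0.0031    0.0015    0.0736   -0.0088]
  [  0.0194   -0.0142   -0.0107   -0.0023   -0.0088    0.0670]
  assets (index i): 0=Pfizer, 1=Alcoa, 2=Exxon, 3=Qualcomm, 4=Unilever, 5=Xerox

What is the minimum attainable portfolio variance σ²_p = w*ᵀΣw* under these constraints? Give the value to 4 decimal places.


0.0084

g=Σ⁻¹μ = [0.9585  3.8705  2.5407  4.8973  1.5099  2.0612]
h=Σ⁻¹𝟙 = [17.5831  30.1849  15.3594  27.0429  13.1467  21.3395]
a=μᵀg=2.315285  b=𝟙ᵀg=15.837997  c=𝟙ᵀh=124.656424  D=ac−b²=37.773039
λ₁=(c·0.138−b)/D = (124.656424·0.138−15.837997)/37.773039 = 0.036126
λ₂=(a−b·0.138)/D = (2.315285−15.837997·0.138)/37.773039 = 0.003432
w* = 0.036126·g + 0.003432·h:
  w_0 = 0.036126·0.9585 + 0.003432·17.5831 = 0.0950  (Pfizer)
  w_1 = 0.036126·3.8705 + 0.003432·30.1849 = 0.2434  (Alcoa)
  w_2 = 0.036126·2.5407 + 0.003432·15.3594 = 0.1445  (Exxon)
  w_3 = 0.036126·4.8973 + 0.003432·27.0429 = 0.2697  (Qualcomm)
  w_4 = 0.036126·1.5099 + 0.003432·13.1467 = 0.0997  (Unilever)
  w_5 = 0.036126·2.0612 + 0.003432·21.3395 = 0.1477  (Xerox)
Σw_i=1.0000  μᵀw=0.1380
σ²=wᵀΣw=λ₁·μ_p+λ₂ = 0.036126·0.138 + 0.003432 = 0.008418 ≈ 0.0084


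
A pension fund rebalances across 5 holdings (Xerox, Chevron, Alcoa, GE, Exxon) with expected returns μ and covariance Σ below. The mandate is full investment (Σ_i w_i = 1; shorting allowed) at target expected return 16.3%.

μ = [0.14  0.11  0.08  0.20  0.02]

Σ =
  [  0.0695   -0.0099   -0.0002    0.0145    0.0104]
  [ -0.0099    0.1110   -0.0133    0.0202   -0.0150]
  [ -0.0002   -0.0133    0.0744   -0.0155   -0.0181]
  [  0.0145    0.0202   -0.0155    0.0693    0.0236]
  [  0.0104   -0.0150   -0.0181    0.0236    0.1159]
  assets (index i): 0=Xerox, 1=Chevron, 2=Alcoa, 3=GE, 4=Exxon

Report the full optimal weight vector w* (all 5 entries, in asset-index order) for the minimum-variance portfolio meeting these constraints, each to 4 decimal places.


x=Σ⁻¹μ = [1.5827  0.8209  1.7651  2.7614  -0.1499]
y=Σ⁻¹𝟙 = [12.7378  12.2858  20.0963  9.1540  10.3496]
a=μᵀx=1.002364  b=𝟙ᵀx=6.780219  c=𝟙ᵀy=64.623468  D=ac−b²=18.804892
λ₁=(c·0.163−b)/D = (64.623468·0.163−6.780219)/18.804892 = 0.199597
λ₂=(a−b·0.163)/D = (1.002364−6.780219·0.163)/18.804892 = -0.005467
w* = 0.199597·x + -0.005467·y:
  w_0 = 0.199597·1.5827 + -0.005467·12.7378 = 0.2463  (Xerox)
  w_1 = 0.199597·0.8209 + -0.005467·12.2858 = 0.0967  (Chevron)
  w_2 = 0.199597·1.7651 + -0.005467·20.0963 = 0.2424  (Alcoa)
  w_3 = 0.199597·2.7614 + -0.005467·9.1540 = 0.5011  (GE)
  w_4 = 0.199597·-0.1499 + -0.005467·10.3496 = -0.0865  (Exxon)
Σw_i=1.0000  μᵀw=0.1630
σ²=wᵀΣw=λ₁·μ_p+λ₂ = 0.199597·0.163 + -0.005467 = 0.027067 ≈ 0.0271

0.2463  0.0967  0.2424  0.5011  -0.0865


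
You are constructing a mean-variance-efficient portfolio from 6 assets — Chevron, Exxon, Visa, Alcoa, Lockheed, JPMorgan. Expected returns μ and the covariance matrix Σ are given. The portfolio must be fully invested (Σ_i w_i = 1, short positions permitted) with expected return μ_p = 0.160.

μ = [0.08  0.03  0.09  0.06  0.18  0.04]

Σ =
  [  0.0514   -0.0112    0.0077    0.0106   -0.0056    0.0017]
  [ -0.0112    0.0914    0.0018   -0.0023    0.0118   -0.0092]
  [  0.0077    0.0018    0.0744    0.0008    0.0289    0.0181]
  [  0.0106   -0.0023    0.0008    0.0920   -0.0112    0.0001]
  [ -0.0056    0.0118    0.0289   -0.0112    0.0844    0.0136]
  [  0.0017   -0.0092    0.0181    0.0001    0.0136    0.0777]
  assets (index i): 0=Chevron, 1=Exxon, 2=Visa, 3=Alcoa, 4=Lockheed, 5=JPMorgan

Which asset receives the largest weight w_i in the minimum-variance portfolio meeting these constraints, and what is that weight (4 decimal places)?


Lockheed (0.7336)

p=Σ⁻¹μ = [1.6861  0.2694  0.1268  0.7370  2.2474  0.0859]
q=Σ⁻¹𝟙 = [20.3030  13.5383  4.5604  9.9408  9.2334  11.3375]
a=μᵀp=0.606587  b=𝟙ᵀp=5.152783  c=𝟙ᵀq=68.913429  D=ac−b²=15.250852
λ₁=(c·0.160−b)/D = (68.913429·0.160−5.152783)/15.250852 = 0.385117
λ₂=(a−b·0.160)/D = (0.606587−5.152783·0.160)/15.250852 = -0.014285
w* = 0.385117·p + -0.014285·q:
  w_0 = 0.385117·1.6861 + -0.014285·20.3030 = 0.3593  (Chevron)
  w_1 = 0.385117·0.2694 + -0.014285·13.5383 = -0.0896  (Exxon)
  w_2 = 0.385117·0.1268 + -0.014285·4.5604 = -0.0163  (Visa)
  w_3 = 0.385117·0.7370 + -0.014285·9.9408 = 0.1418  (Alcoa)
  w_4 = 0.385117·2.2474 + -0.014285·9.2334 = 0.7336  (Lockheed)
  w_5 = 0.385117·0.0859 + -0.014285·11.3375 = -0.1289  (JPMorgan)
Σw_i=1.0000  μᵀw=0.1600
σ²=wᵀΣw=λ₁·μ_p+λ₂ = 0.385117·0.160 + -0.014285 = 0.047334 ≈ 0.0473


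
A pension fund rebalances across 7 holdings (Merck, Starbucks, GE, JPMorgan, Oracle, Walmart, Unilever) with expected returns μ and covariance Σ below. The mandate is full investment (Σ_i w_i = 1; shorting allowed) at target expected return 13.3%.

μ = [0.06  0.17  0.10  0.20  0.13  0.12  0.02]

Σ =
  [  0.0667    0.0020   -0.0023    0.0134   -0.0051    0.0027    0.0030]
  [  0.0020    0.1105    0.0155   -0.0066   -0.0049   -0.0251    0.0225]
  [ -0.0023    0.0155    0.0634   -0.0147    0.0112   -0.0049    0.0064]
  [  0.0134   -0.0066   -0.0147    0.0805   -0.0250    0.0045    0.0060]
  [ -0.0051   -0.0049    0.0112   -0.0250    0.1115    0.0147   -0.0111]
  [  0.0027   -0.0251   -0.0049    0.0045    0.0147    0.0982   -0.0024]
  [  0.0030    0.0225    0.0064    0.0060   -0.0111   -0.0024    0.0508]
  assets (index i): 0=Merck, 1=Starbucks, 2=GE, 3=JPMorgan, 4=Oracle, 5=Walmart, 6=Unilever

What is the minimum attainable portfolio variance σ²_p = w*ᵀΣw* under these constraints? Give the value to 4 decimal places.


g=Σ⁻¹μ = [0.3162  2.0251  1.7820  3.3938  1.5928  1.4080  -0.7327]
h=Σ⁻¹𝟙 = [11.9305  7.4818  15.2233  15.8578  11.9941  10.3714  14.9866]
a=μᵀg=1.581571  b=𝟙ᵀg=9.785148  c=𝟙ᵀh=87.845387  D=ac−b²=43.184579
λ₁=(c·0.133−b)/D = (87.845387·0.133−9.785148)/43.184579 = 0.043958
λ₂=(a−b·0.133)/D = (1.581571−9.785148·0.133)/43.184579 = 0.006487
w* = 0.043958·g + 0.006487·h:
  w_0 = 0.043958·0.3162 + 0.006487·11.9305 = 0.0913  (Merck)
  w_1 = 0.043958·2.0251 + 0.006487·7.4818 = 0.1376  (Starbucks)
  w_2 = 0.043958·1.7820 + 0.006487·15.2233 = 0.1771  (GE)
  w_3 = 0.043958·3.3938 + 0.006487·15.8578 = 0.2521  (JPMorgan)
  w_4 = 0.043958·1.5928 + 0.006487·11.9941 = 0.1478  (Oracle)
  w_5 = 0.043958·1.4080 + 0.006487·10.3714 = 0.1292  (Walmart)
  w_6 = 0.043958·-0.7327 + 0.006487·14.9866 = 0.0650  (Unilever)
Σw_i=1.0000  μᵀw=0.1330
σ²=wᵀΣw=λ₁·μ_p+λ₂ = 0.043958·0.133 + 0.006487 = 0.012334 ≈ 0.0123

0.0123


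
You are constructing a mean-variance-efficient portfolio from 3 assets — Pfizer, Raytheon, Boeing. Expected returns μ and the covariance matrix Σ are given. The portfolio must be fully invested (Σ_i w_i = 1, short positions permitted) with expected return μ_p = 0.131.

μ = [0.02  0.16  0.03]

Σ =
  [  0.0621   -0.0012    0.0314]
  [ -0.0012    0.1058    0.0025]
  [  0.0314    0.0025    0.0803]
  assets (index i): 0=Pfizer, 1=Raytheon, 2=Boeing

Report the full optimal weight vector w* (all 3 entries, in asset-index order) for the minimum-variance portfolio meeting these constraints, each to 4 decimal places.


0.1021  0.7848  0.1131

x=Σ⁻¹μ = [0.2319  1.5093  0.2359]
y=Σ⁻¹𝟙 = [12.6349  9.4245  7.2192]
a=μᵀx=0.253211  b=𝟙ᵀx=1.977197  c=𝟙ᵀy=29.278615  D=ac−b²=3.504365
λ₁=(c·0.131−b)/D = (29.278615·0.131−1.977197)/3.504365 = 0.530282
λ₂=(a−b·0.131)/D = (0.253211−1.977197·0.131)/3.504365 = -0.001656
w* = 0.530282·x + -0.001656·y:
  w_0 = 0.530282·0.2319 + -0.001656·12.6349 = 0.1021  (Pfizer)
  w_1 = 0.530282·1.5093 + -0.001656·9.4245 = 0.7848  (Raytheon)
  w_2 = 0.530282·0.2359 + -0.001656·7.2192 = 0.1131  (Boeing)
Σw_i=1.0000  μᵀw=0.1310
σ²=wᵀΣw=λ₁·μ_p+λ₂ = 0.530282·0.131 + -0.001656 = 0.067811 ≈ 0.0678


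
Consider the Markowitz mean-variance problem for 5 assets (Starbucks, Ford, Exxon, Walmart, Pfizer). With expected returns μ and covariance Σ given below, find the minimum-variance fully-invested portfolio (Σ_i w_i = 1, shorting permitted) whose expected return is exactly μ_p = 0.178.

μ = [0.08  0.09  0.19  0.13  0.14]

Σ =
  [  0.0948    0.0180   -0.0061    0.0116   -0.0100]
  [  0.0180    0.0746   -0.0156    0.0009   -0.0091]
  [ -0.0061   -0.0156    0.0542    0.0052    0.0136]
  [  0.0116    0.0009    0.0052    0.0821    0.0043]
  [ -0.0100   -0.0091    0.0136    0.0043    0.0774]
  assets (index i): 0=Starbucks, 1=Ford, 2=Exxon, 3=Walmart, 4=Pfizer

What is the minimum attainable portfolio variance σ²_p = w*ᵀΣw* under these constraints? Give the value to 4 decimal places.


u=Σ⁻¹μ = [0.7170  1.9633  3.6842  1.1528  1.4208]
v=Σ⁻¹𝟙 = [8.8378  16.9042  20.4618  8.8237  11.9636]
a=μᵀu=1.282834  b=𝟙ᵀu=8.938116  c=𝟙ᵀv=66.991009  D=ac−b²=6.048435
λ₁=(c·0.178−b)/D = (66.991009·0.178−8.938116)/6.048435 = 0.493728
λ₂=(a−b·0.178)/D = (1.282834−8.938116·0.178)/6.048435 = -0.050947
w* = 0.493728·u + -0.050947·v:
  w_0 = 0.493728·0.7170 + -0.050947·8.8378 = -0.0963  (Starbucks)
  w_1 = 0.493728·1.9633 + -0.050947·16.9042 = 0.1081  (Ford)
  w_2 = 0.493728·3.6842 + -0.050947·20.4618 = 0.7765  (Exxon)
  w_3 = 0.493728·1.1528 + -0.050947·8.8237 = 0.1197  (Walmart)
  w_4 = 0.493728·1.4208 + -0.050947·11.9636 = 0.0920  (Pfizer)
Σw_i=1.0000  μᵀw=0.1780
σ²=wᵀΣw=λ₁·μ_p+λ₂ = 0.493728·0.178 + -0.050947 = 0.036936 ≈ 0.0369

0.0369


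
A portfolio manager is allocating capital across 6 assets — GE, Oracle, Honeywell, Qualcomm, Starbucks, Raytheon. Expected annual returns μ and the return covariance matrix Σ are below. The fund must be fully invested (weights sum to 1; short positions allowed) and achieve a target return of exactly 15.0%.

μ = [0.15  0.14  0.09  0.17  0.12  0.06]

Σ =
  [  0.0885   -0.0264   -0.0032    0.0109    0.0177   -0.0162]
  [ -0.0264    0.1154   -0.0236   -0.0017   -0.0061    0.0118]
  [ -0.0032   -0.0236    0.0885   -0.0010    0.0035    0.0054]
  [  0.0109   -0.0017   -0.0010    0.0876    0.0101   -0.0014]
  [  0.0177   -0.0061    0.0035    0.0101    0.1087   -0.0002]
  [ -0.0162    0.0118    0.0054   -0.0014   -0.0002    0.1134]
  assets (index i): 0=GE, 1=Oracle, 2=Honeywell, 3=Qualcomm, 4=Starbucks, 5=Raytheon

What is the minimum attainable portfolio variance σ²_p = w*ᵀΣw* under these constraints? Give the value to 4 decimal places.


p=Σ⁻¹μ = [2.1220  2.0259  1.5918  1.6662  0.6671  0.5674]
q=Σ⁻¹𝟙 = [15.5228  14.8684  15.1451  9.3769  6.1638  8.8942]
a=μᵀp=1.142550  b=𝟙ᵀp=8.640448  c=𝟙ᵀq=69.971270  D=ac−b²=5.288331
λ₁=(c·0.150−b)/D = (69.971270·0.150−8.640448)/5.288331 = 0.350818
λ₂=(a−b·0.150)/D = (1.142550−8.640448·0.150)/5.288331 = -0.029029
w* = 0.350818·p + -0.029029·q:
  w_0 = 0.350818·2.1220 + -0.029029·15.5228 = 0.2938  (GE)
  w_1 = 0.350818·2.0259 + -0.029029·14.8684 = 0.2791  (Oracle)
  w_2 = 0.350818·1.5918 + -0.029029·15.1451 = 0.1188  (Honeywell)
  w_3 = 0.350818·1.6662 + -0.029029·9.3769 = 0.3123  (Qualcomm)
  w_4 = 0.350818·0.6671 + -0.029029·6.1638 = 0.0551  (Starbucks)
  w_5 = 0.350818·0.5674 + -0.029029·8.8942 = -0.0591  (Raytheon)
Σw_i=1.0000  μᵀw=0.1500
σ²=wᵀΣw=λ₁·μ_p+λ₂ = 0.350818·0.150 + -0.029029 = 0.023593 ≈ 0.0236

0.0236


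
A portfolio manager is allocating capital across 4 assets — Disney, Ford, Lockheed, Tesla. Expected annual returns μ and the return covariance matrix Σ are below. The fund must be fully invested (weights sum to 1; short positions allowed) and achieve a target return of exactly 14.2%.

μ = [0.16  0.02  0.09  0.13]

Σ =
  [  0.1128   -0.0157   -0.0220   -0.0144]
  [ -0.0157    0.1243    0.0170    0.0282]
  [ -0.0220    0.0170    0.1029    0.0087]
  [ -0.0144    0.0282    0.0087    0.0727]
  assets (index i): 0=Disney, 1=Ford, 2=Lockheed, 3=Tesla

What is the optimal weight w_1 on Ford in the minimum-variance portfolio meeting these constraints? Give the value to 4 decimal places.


-0.0838

u=Σ⁻¹μ = [1.8771  -0.2375  1.1363  2.1161]
v=Σ⁻¹𝟙 = [13.3383  5.3172  10.5866  13.0677]
a=μᵀu=0.672956  b=𝟙ᵀu=4.892069  c=𝟙ᵀv=42.309826  D=ac−b²=4.540317
λ₁=(c·0.142−b)/D = (42.309826·0.142−4.892069)/4.540317 = 0.245782
λ₂=(a−b·0.142)/D = (0.672956−4.892069·0.142)/4.540317 = -0.004783
w* = 0.245782·u + -0.004783·v:
  w_0 = 0.245782·1.8771 + -0.004783·13.3383 = 0.3976  (Disney)
  w_1 = 0.245782·-0.2375 + -0.004783·5.3172 = -0.0838  (Ford)
  w_2 = 0.245782·1.1363 + -0.004783·10.5866 = 0.2286  (Lockheed)
  w_3 = 0.245782·2.1161 + -0.004783·13.0677 = 0.4576  (Tesla)
Σw_i=1.0000  μᵀw=0.1420
σ²=wᵀΣw=λ₁·μ_p+λ₂ = 0.245782·0.142 + -0.004783 = 0.030118 ≈ 0.0301


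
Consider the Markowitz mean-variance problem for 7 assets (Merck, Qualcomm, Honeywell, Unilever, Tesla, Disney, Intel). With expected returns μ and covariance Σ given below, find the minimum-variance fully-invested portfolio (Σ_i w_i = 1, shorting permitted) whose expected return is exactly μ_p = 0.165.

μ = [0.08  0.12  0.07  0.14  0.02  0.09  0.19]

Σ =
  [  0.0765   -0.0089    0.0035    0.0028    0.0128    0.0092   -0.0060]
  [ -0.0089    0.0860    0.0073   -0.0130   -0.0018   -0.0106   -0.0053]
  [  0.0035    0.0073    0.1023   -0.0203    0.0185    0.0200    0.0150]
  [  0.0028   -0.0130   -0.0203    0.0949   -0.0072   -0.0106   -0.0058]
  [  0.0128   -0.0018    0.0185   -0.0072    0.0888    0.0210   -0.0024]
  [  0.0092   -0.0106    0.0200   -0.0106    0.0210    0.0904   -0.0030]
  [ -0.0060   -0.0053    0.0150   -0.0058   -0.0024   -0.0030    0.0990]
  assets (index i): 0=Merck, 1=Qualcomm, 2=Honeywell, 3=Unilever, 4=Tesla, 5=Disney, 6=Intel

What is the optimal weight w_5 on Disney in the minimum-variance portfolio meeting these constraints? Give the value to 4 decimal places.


0.1790

g=Σ⁻¹μ = [1.2209  2.1148  0.3222  2.0824  -0.0732  1.3829  2.2197]
h=Σ⁻¹𝟙 = [12.5657  17.1702  6.0289  16.3709  7.5952  11.0276  12.3457]
a=μᵀg=1.210282  b=𝟙ᵀg=9.269708  c=𝟙ᵀh=83.104245  D=ac−b²=14.652110
λ₁=(c·0.165−b)/D = (83.104245·0.165−9.269708)/14.652110 = 0.303198
λ₂=(a−b·0.165)/D = (1.210282−9.269708·0.165)/14.652110 = -0.021787
w* = 0.303198·g + -0.021787·h:
  w_0 = 0.303198·1.2209 + -0.021787·12.5657 = 0.0964  (Merck)
  w_1 = 0.303198·2.1148 + -0.021787·17.1702 = 0.2671  (Qualcomm)
  w_2 = 0.303198·0.3222 + -0.021787·6.0289 = -0.0337  (Honeywell)
  w_3 = 0.303198·2.0824 + -0.021787·16.3709 = 0.2747  (Unilever)
  w_4 = 0.303198·-0.0732 + -0.021787·7.5952 = -0.1877  (Tesla)
  w_5 = 0.303198·1.3829 + -0.021787·11.0276 = 0.1790  (Disney)
  w_6 = 0.303198·2.2197 + -0.021787·12.3457 = 0.4040  (Intel)
Σw_i=1.0000  μᵀw=0.1650
σ²=wᵀΣw=λ₁·μ_p+λ₂ = 0.303198·0.165 + -0.021787 = 0.028241 ≈ 0.0282


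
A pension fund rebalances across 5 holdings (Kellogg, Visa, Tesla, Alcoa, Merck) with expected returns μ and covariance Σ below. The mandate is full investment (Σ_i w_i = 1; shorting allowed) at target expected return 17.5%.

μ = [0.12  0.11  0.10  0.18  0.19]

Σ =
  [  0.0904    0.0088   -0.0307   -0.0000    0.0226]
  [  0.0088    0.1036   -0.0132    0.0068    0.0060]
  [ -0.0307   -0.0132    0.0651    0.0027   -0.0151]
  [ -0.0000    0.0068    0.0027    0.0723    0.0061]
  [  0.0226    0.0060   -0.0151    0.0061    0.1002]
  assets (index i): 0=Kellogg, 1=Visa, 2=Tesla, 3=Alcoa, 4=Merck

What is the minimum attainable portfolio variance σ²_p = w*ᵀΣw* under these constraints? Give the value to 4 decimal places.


0.0352

x=Σ⁻¹μ = [1.7758  1.0393  2.8993  2.1368  1.7403]
y=Σ⁻¹𝟙 = [17.0233  10.4162  27.1119  11.0859  8.9276]
a=μᵀx=1.332624  b=𝟙ᵀx=9.591472  c=𝟙ᵀy=74.564923  D=ac−b²=7.370649
λ₁=(c·0.175−b)/D = (74.564923·0.175−9.591472)/7.370649 = 0.469075
λ₂=(a−b·0.175)/D = (1.332624−9.591472·0.175)/7.370649 = -0.046927
w* = 0.469075·x + -0.046927·y:
  w_0 = 0.469075·1.7758 + -0.046927·17.0233 = 0.0341  (Kellogg)
  w_1 = 0.469075·1.0393 + -0.046927·10.4162 = -0.0013  (Visa)
  w_2 = 0.469075·2.8993 + -0.046927·27.1119 = 0.0877  (Tesla)
  w_3 = 0.469075·2.1368 + -0.046927·11.0859 = 0.4821  (Alcoa)
  w_4 = 0.469075·1.7403 + -0.046927·8.9276 = 0.3974  (Merck)
Σw_i=1.0000  μᵀw=0.1750
σ²=wᵀΣw=λ₁·μ_p+λ₂ = 0.469075·0.175 + -0.046927 = 0.035161 ≈ 0.0352


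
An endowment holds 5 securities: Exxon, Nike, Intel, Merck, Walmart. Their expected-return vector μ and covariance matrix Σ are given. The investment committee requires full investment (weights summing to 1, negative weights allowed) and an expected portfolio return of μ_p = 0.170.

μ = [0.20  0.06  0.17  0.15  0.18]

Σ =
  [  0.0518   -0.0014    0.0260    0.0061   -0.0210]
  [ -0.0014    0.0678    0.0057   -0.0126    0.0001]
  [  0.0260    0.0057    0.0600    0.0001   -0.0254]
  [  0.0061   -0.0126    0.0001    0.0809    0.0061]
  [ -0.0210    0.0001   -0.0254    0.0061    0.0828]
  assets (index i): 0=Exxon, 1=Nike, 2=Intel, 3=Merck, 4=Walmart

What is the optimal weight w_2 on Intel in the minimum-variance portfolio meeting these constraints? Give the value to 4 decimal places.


x=Σ⁻¹μ = [3.9602  0.9996  2.6672  1.4145  3.8911]
y=Σ⁻¹𝟙 = [18.8667  15.9834  15.7606  11.8395  20.8056]
a=μᵀx=2.218004  b=𝟙ᵀx=12.932583  c=𝟙ᵀy=83.255820  D=ac−b²=17.410049
λ₁=(c·0.170−b)/D = (83.255820·0.170−12.932583)/17.410049 = 0.070127
λ₂=(a−b·0.170)/D = (2.218004−12.932583·0.170)/17.410049 = 0.001118
w* = 0.070127·x + 0.001118·y:
  w_0 = 0.070127·3.9602 + 0.001118·18.8667 = 0.2988  (Exxon)
  w_1 = 0.070127·0.9996 + 0.001118·15.9834 = 0.0880  (Nike)
  w_2 = 0.070127·2.6672 + 0.001118·15.7606 = 0.2047  (Intel)
  w_3 = 0.070127·1.4145 + 0.001118·11.8395 = 0.1124  (Merck)
  w_4 = 0.070127·3.8911 + 0.001118·20.8056 = 0.2961  (Walmart)
Σw_i=1.0000  μᵀw=0.1700
σ²=wᵀΣw=λ₁·μ_p+λ₂ = 0.070127·0.170 + 0.001118 = 0.013040 ≈ 0.0130

0.2047


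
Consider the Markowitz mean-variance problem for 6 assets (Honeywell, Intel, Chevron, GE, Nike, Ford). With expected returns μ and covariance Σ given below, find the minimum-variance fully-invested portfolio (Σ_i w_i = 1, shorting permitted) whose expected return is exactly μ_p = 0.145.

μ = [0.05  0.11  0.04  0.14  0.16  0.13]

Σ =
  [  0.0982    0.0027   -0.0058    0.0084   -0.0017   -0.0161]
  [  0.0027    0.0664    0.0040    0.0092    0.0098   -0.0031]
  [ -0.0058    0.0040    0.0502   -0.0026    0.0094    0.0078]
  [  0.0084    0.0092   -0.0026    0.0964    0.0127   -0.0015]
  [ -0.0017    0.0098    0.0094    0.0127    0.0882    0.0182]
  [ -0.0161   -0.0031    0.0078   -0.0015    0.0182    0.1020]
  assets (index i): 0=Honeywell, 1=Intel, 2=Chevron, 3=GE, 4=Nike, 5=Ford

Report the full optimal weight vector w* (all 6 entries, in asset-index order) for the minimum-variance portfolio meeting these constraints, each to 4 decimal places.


x=Σ⁻¹μ = [0.6138  1.3228  0.4084  1.1401  1.2281  1.1780]
y=Σ⁻¹𝟙 = [11.9397  12.0557  18.2789  8.1615  5.0679  9.8729]
a=μᵀx=0.701792  b=𝟙ᵀx=5.891222  c=𝟙ᵀy=65.376620  D=ac−b²=11.174277
λ₁=(c·0.145−b)/D = (65.376620·0.145−5.891222)/11.174277 = 0.321129
λ₂=(a−b·0.145)/D = (0.701792−5.891222·0.145)/11.174277 = -0.013642
w* = 0.321129·x + -0.013642·y:
  w_0 = 0.321129·0.6138 + -0.013642·11.9397 = 0.0342  (Honeywell)
  w_1 = 0.321129·1.3228 + -0.013642·12.0557 = 0.2603  (Intel)
  w_2 = 0.321129·0.4084 + -0.013642·18.2789 = -0.1182  (Chevron)
  w_3 = 0.321129·1.1401 + -0.013642·8.1615 = 0.2548  (GE)
  w_4 = 0.321129·1.2281 + -0.013642·5.0679 = 0.3253  (Nike)
  w_5 = 0.321129·1.1780 + -0.013642·9.8729 = 0.2436  (Ford)
Σw_i=1.0000  μᵀw=0.1450
σ²=wᵀΣw=λ₁·μ_p+λ₂ = 0.321129·0.145 + -0.013642 = 0.032922 ≈ 0.0329

0.0342  0.2603  -0.1182  0.2548  0.3253  0.2436


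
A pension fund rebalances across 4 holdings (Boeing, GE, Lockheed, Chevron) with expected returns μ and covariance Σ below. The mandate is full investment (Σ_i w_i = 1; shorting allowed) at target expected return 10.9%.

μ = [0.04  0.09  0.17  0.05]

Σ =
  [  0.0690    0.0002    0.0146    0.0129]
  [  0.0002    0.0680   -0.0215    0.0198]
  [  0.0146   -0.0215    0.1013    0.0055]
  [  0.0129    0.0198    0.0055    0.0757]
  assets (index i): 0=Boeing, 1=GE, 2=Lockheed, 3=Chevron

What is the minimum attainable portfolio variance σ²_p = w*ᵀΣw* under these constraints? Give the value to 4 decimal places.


0.0240

p=Σ⁻¹μ = [0.1399  1.9920  2.0827  -0.0357]
q=Σ⁻¹𝟙 = [10.8564  16.4913  11.4698  6.2132]
a=μᵀp=0.537161  b=𝟙ᵀp=4.178990  c=𝟙ᵀq=45.030669  D=ac−b²=6.724758
λ₁=(c·0.109−b)/D = (45.030669·0.109−4.178990)/6.724758 = 0.108458
λ₂=(a−b·0.109)/D = (0.537161−4.178990·0.109)/6.724758 = 0.012142
w* = 0.108458·p + 0.012142·q:
  w_0 = 0.108458·0.1399 + 0.012142·10.8564 = 0.1470  (Boeing)
  w_1 = 0.108458·1.9920 + 0.012142·16.4913 = 0.4163  (GE)
  w_2 = 0.108458·2.0827 + 0.012142·11.4698 = 0.3652  (Lockheed)
  w_3 = 0.108458·-0.0357 + 0.012142·6.2132 = 0.0716  (Chevron)
Σw_i=1.0000  μᵀw=0.1090
σ²=wᵀΣw=λ₁·μ_p+λ₂ = 0.108458·0.109 + 0.012142 = 0.023964 ≈ 0.0240


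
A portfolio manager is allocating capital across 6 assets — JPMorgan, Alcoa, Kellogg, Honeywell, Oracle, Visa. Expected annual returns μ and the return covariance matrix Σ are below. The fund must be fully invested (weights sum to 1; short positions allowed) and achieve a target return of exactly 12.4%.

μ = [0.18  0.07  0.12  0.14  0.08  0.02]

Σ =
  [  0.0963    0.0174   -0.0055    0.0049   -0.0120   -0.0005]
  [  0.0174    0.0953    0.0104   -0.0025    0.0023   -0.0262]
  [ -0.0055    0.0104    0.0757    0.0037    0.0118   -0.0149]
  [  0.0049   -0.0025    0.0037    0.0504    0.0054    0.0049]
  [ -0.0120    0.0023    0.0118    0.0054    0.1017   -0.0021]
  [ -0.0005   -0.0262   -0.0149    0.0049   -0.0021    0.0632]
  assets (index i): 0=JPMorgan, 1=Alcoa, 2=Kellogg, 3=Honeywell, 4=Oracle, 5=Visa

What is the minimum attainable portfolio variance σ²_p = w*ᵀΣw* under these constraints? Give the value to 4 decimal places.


0.0161

x=Σ⁻¹μ = [1.8446  0.4741  1.5750  2.3594  0.7008  0.7393]
y=Σ⁻¹𝟙 = [9.0864  14.1105  14.6279  15.3032  8.5777  24.2915]
a=μᵀx=0.955374  b=𝟙ᵀx=7.693131  c=𝟙ᵀy=85.997183  D=ac−b²=22.975251
λ₁=(c·0.124−b)/D = (85.997183·0.124−7.693131)/22.975251 = 0.129292
λ₂=(a−b·0.124)/D = (0.955374−7.693131·0.124)/22.975251 = 0.000062
w* = 0.129292·x + 0.000062·y:
  w_0 = 0.129292·1.8446 + 0.000062·9.0864 = 0.2391  (JPMorgan)
  w_1 = 0.129292·0.4741 + 0.000062·14.1105 = 0.0622  (Alcoa)
  w_2 = 0.129292·1.5750 + 0.000062·14.6279 = 0.2045  (Kellogg)
  w_3 = 0.129292·2.3594 + 0.000062·15.3032 = 0.3060  (Honeywell)
  w_4 = 0.129292·0.7008 + 0.000062·8.5777 = 0.0911  (Oracle)
  w_5 = 0.129292·0.7393 + 0.000062·24.2915 = 0.0971  (Visa)
Σw_i=1.0000  μᵀw=0.1240
σ²=wᵀΣw=λ₁·μ_p+λ₂ = 0.129292·0.124 + 0.000062 = 0.016094 ≈ 0.0161
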